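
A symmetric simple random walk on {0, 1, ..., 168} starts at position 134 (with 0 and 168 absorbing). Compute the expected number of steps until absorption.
E[τ | X_0 = 134] = 4556

Let v_k = E[τ | X_0 = k]. Boundary: v_0 = v_168 = 0. Recurrence: v_k = 1 + (v_{k-1} + v_{k+1})/2 for 1 ≤ k ≤ 167. The particular solution to v_k − (v_{k-1} + v_{k+1})/2 = 1 is v_k = −k^2. Adding homogeneous solution A + B k and matching boundaries gives v_k = k (168 − k). Substituting k = 134: v_134 = 134 · 34 = 4556.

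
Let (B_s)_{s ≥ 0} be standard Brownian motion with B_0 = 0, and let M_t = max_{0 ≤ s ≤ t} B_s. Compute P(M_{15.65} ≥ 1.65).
P(M_{15.65} ≥ 1.65) = 2·P(B_{15.65} ≥ 1.65) = 2(1 − Φ(1.65/√15.65)) ≈ 0.6766

By the reflection principle for Brownian motion, P(M_t ≥ a) = 2 · P(B_t ≥ a) for a ≥ 0. Since B_t ~ N(0, t), P(B_t ≥ 1.65) = 1 − Φ(1.65/√t) = 1 − Φ(1.65/√15.65) = 1 − Φ(0.4171). So
  P(M_{15.65} ≥ 1.65) = 2(1 − Φ(0.4171)) ≈ 0.6766.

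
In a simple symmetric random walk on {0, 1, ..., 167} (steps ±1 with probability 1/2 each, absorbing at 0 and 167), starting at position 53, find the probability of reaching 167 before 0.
P(hit 167 before 0) = 53/167

Let u_k = P(hit 167 before 0 | start at k). Then u_0 = 0, u_167 = 1, and u_k = u_{k-1}/2 + u_{k+1}/2 for 1 ≤ k ≤ 166. This harmonic recurrence is solved by u_k = k/167, giving u_53 = 53/167.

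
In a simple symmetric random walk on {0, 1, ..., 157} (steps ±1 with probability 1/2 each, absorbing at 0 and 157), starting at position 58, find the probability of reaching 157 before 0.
P(hit 157 before 0) = 58/157

Let u_k = P(hit 157 before 0 | start at k). Then u_0 = 0, u_157 = 1, and u_k = u_{k-1}/2 + u_{k+1}/2 for 1 ≤ k ≤ 156. This harmonic recurrence is solved by u_k = k/157, giving u_58 = 58/157.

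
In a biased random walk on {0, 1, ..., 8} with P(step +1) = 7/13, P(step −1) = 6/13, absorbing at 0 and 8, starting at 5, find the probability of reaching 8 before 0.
P(hit 8 before 0) = (1 − (6/7)^5) / (1 − (6/7)^8) = 3097633/4085185

Let u_k denote P(reach 8 before 0 | start at k). Boundary: u_0 = 0, u_8 = 1. Recurrence: u_k = 7/13·u_{k+1} + 6/13·u_{k-1} for 1 ≤ k ≤ 7. Try u_k = A + B·r^k with r = q/p = (6/13)/(7/13) = 6/7. Substitution satisfies the recurrence; boundary conditions give:
  u_k = (1 − r^k) / (1 − r^N) = (1 − (6/7)^5) / (1 − (6/7)^8) = 3097633/4085185.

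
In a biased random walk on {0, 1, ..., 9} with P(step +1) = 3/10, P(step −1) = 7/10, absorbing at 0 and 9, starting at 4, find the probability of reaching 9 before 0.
P(hit 9 before 0) = (1 − (7/3)^4) / (1 − (7/3)^9) = 140940/10083481

Let u_k denote P(reach 9 before 0 | start at k). Boundary: u_0 = 0, u_9 = 1. Recurrence: u_k = 3/10·u_{k+1} + 7/10·u_{k-1} for 1 ≤ k ≤ 8. Try u_k = A + B·r^k with r = q/p = (7/10)/(3/10) = 7/3. Substitution satisfies the recurrence; boundary conditions give:
  u_k = (1 − r^k) / (1 − r^N) = (1 − (7/3)^4) / (1 − (7/3)^9) = 140940/10083481.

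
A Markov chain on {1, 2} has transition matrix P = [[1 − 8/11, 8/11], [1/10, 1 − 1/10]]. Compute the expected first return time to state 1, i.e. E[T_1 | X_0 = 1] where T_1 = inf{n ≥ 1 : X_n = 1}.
E[T_1 | X_0 = 1] = 1/π_1 = 91/11

For an irreducible recurrent Markov chain with stationary distribution π, E[T_i | X_0 = i] = 1/π_i (Kac's formula). Here π_1 = (1/10)/(8/11 + 1/10) = (1/10)/(91/110) = 11/91, so E[T_1 | X_0 = 1] = 1/π_1 = (8/11 + 1/10)/(1/10) = (91/110)/(1/10) = 91/11.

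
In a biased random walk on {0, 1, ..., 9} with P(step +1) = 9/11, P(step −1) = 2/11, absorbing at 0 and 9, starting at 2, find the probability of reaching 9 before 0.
P(hit 9 before 0) = (1 − (2/9)^2) / (1 − (2/9)^9) = 52612659/55345711

Let u_k denote P(reach 9 before 0 | start at k). Boundary: u_0 = 0, u_9 = 1. Recurrence: u_k = 9/11·u_{k+1} + 2/11·u_{k-1} for 1 ≤ k ≤ 8. Try u_k = A + B·r^k with r = q/p = (2/11)/(9/11) = 2/9. Substitution satisfies the recurrence; boundary conditions give:
  u_k = (1 − r^k) / (1 − r^N) = (1 − (2/9)^2) / (1 − (2/9)^9) = 52612659/55345711.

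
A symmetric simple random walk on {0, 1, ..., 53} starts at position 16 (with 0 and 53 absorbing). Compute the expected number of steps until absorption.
E[τ | X_0 = 16] = 592

Let v_k = E[τ | X_0 = k]. Boundary: v_0 = v_53 = 0. Recurrence: v_k = 1 + (v_{k-1} + v_{k+1})/2 for 1 ≤ k ≤ 52. The particular solution to v_k − (v_{k-1} + v_{k+1})/2 = 1 is v_k = −k^2. Adding homogeneous solution A + B k and matching boundaries gives v_k = k (53 − k). Substituting k = 16: v_16 = 16 · 37 = 592.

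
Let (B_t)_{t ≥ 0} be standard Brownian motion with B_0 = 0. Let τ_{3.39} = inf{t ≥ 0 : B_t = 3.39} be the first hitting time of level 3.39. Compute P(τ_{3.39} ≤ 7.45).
P(τ_{3.39} ≤ 7.45) = 2(1 − Φ(3.39/√7.45)) = 2(1 − Φ(1.2420)) ≈ 0.2142

By the reflection principle for standard BM, P(τ_b ≤ t) = 2 · P(B_t ≥ b). Since B_t ~ N(0, t), P(B_t ≥ 3.39) = 1 − Φ(3.39/√t) = 1 − Φ(3.39/√7.45) = 1 − Φ(1.2420) ≈ 0.10712. Doubling: P(τ_{3.39} ≤ 7.45) ≈ 2 · 0.10712 = 0.21424 ≈ 0.2142.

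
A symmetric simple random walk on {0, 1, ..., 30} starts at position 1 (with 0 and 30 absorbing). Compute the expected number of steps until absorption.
E[τ | X_0 = 1] = 29

Let v_k = E[τ | X_0 = k]. Boundary: v_0 = v_30 = 0. Recurrence: v_k = 1 + (v_{k-1} + v_{k+1})/2 for 1 ≤ k ≤ 29. The particular solution to v_k − (v_{k-1} + v_{k+1})/2 = 1 is v_k = −k^2. Adding homogeneous solution A + B k and matching boundaries gives v_k = k (30 − k). Substituting k = 1: v_1 = 1 · 29 = 29.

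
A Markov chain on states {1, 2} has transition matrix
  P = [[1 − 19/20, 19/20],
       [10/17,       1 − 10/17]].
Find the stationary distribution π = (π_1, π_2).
π_1 = 200/523, π_2 = 323/523

Solve πP = π with π_1 + π_2 = 1. From πP = π: π_1 · (1 − 19/20) + π_2 · 10/17 = π_1 ⇒ π_2 · 10/17 = π_1 · 19/20 ⇒ π_2/π_1 = (19/20)/(10/17) = 323/200. Together with π_1 + π_2 = 1:
  π_1 = (10/17)/(19/20 + 10/17) = (10/17)/(523/340) = 200/523,
  π_2 = (19/20)/(19/20 + 10/17) = (19/20)/(523/340) = 323/523.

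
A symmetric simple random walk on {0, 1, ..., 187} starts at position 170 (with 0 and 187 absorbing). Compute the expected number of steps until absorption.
E[τ | X_0 = 170] = 2890

Let v_k = E[τ | X_0 = k]. Boundary: v_0 = v_187 = 0. Recurrence: v_k = 1 + (v_{k-1} + v_{k+1})/2 for 1 ≤ k ≤ 186. The particular solution to v_k − (v_{k-1} + v_{k+1})/2 = 1 is v_k = −k^2. Adding homogeneous solution A + B k and matching boundaries gives v_k = k (187 − k). Substituting k = 170: v_170 = 170 · 17 = 2890.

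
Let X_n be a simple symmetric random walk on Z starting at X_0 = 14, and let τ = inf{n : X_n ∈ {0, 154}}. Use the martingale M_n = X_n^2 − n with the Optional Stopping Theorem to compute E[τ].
E[τ] = 1960

M_n = X_n^2 − n is a martingale (since E[X_{n+1}^2 | F_n] = X_n^2 + 1). By OST (τ has finite mean in a bounded region), E[M_τ] = E[M_0] = X_0^2 − 0 = 14^2 = 196. Also E[M_τ] = E[X_τ^2] − E[τ]. The walk exits at 0 or 154, with P(hit 154 first) = 14/154, so E[X_τ^2] = 154^2 · 14/154 + 0 = 2156. Thus E[τ] = E[X_τ^2] − E[M_τ] = 2156 − 196 = 1960 = 14(154 − 14) = 1960.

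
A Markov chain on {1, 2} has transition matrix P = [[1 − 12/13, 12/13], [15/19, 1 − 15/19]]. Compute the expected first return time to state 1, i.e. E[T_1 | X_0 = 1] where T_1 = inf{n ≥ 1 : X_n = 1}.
E[T_1 | X_0 = 1] = 1/π_1 = 141/65

For an irreducible recurrent Markov chain with stationary distribution π, E[T_i | X_0 = i] = 1/π_i (Kac's formula). Here π_1 = (15/19)/(12/13 + 15/19) = (15/19)/(423/247) = 65/141, so E[T_1 | X_0 = 1] = 1/π_1 = (12/13 + 15/19)/(15/19) = (423/247)/(15/19) = 141/65.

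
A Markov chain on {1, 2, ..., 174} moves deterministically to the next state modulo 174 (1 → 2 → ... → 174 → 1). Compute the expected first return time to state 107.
E[T_107 | X_0 = 107] = 174

The chain cycles deterministically, so starting at state 107 it returns in exactly 174 steps. Equivalently, the stationary distribution is uniform π_j = 1/174 for every state j, so by Kac's formula E[T_107] = 1/π_107 = 174.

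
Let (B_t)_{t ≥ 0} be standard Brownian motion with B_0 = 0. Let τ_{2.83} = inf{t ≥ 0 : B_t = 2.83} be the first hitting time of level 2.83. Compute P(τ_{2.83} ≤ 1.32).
P(τ_{2.83} ≤ 1.32) = 2(1 − Φ(2.83/√1.32)) = 2(1 − Φ(2.4632)) ≈ 0.0138

By the reflection principle for standard BM, P(τ_b ≤ t) = 2 · P(B_t ≥ b). Since B_t ~ N(0, t), P(B_t ≥ 2.83) = 1 − Φ(2.83/√t) = 1 − Φ(2.83/√1.32) = 1 − Φ(2.4632) ≈ 0.00689. Doubling: P(τ_{2.83} ≤ 1.32) ≈ 2 · 0.00689 = 0.01378 ≈ 0.0138.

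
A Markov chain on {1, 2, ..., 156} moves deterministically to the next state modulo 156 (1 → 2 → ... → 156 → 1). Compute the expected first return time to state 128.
E[T_128 | X_0 = 128] = 156

The chain cycles deterministically, so starting at state 128 it returns in exactly 156 steps. Equivalently, the stationary distribution is uniform π_j = 1/156 for every state j, so by Kac's formula E[T_128] = 1/π_128 = 156.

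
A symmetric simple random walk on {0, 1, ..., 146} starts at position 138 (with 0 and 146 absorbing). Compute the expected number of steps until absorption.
E[τ | X_0 = 138] = 1104

Let v_k = E[τ | X_0 = k]. Boundary: v_0 = v_146 = 0. Recurrence: v_k = 1 + (v_{k-1} + v_{k+1})/2 for 1 ≤ k ≤ 145. The particular solution to v_k − (v_{k-1} + v_{k+1})/2 = 1 is v_k = −k^2. Adding homogeneous solution A + B k and matching boundaries gives v_k = k (146 − k). Substituting k = 138: v_138 = 138 · 8 = 1104.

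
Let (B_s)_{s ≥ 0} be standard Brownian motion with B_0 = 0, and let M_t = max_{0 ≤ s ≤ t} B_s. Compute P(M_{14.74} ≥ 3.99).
P(M_{14.74} ≥ 3.99) = 2·P(B_{14.74} ≥ 3.99) = 2(1 − Φ(3.99/√14.74)) ≈ 0.2987

By the reflection principle for Brownian motion, P(M_t ≥ a) = 2 · P(B_t ≥ a) for a ≥ 0. Since B_t ~ N(0, t), P(B_t ≥ 3.99) = 1 − Φ(3.99/√t) = 1 − Φ(3.99/√14.74) = 1 − Φ(1.0393). So
  P(M_{14.74} ≥ 3.99) = 2(1 − Φ(1.0393)) ≈ 0.2987.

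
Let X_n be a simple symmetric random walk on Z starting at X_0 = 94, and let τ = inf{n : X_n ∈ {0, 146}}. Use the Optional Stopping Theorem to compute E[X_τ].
E[X_τ] = 94

X_n is a martingale and τ is a bounded-mean stopping time (indeed τ is finite a.s. with bounded expectation since the walk is in a bounded region). By the OST, E[X_τ] = E[X_0] = 94. Equivalently: E[X_τ] = 146 · P(hit 146 first) + 0 · P(hit 0 first) = 146 · (94/146) = 94.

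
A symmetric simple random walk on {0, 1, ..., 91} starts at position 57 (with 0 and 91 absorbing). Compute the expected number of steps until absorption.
E[τ | X_0 = 57] = 1938

Let v_k = E[τ | X_0 = k]. Boundary: v_0 = v_91 = 0. Recurrence: v_k = 1 + (v_{k-1} + v_{k+1})/2 for 1 ≤ k ≤ 90. The particular solution to v_k − (v_{k-1} + v_{k+1})/2 = 1 is v_k = −k^2. Adding homogeneous solution A + B k and matching boundaries gives v_k = k (91 − k). Substituting k = 57: v_57 = 57 · 34 = 1938.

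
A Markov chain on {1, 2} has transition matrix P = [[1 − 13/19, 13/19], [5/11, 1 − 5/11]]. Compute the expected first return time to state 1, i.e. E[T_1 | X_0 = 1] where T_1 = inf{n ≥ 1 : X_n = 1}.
E[T_1 | X_0 = 1] = 1/π_1 = 238/95

For an irreducible recurrent Markov chain with stationary distribution π, E[T_i | X_0 = i] = 1/π_i (Kac's formula). Here π_1 = (5/11)/(13/19 + 5/11) = (5/11)/(238/209) = 95/238, so E[T_1 | X_0 = 1] = 1/π_1 = (13/19 + 5/11)/(5/11) = (238/209)/(5/11) = 238/95.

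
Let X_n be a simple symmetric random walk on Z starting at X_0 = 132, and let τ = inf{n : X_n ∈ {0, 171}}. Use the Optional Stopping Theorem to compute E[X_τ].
E[X_τ] = 132

X_n is a martingale and τ is a bounded-mean stopping time (indeed τ is finite a.s. with bounded expectation since the walk is in a bounded region). By the OST, E[X_τ] = E[X_0] = 132. Equivalently: E[X_τ] = 171 · P(hit 171 first) + 0 · P(hit 0 first) = 171 · (132/171) = 132.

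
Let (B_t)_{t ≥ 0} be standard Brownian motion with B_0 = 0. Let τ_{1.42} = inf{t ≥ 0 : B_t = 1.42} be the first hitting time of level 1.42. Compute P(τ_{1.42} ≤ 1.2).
P(τ_{1.42} ≤ 1.2) = 2(1 − Φ(1.42/√1.2)) = 2(1 − Φ(1.2963)) ≈ 0.1949

By the reflection principle for standard BM, P(τ_b ≤ t) = 2 · P(B_t ≥ b). Since B_t ~ N(0, t), P(B_t ≥ 1.42) = 1 − Φ(1.42/√t) = 1 − Φ(1.42/√1.2) = 1 − Φ(1.2963) ≈ 0.09744. Doubling: P(τ_{1.42} ≤ 1.2) ≈ 2 · 0.09744 = 0.19488 ≈ 0.1949.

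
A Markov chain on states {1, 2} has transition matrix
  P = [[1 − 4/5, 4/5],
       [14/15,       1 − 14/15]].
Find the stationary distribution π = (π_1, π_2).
π_1 = 7/13, π_2 = 6/13

Solve πP = π with π_1 + π_2 = 1. From πP = π: π_1 · (1 − 4/5) + π_2 · 14/15 = π_1 ⇒ π_2 · 14/15 = π_1 · 4/5 ⇒ π_2/π_1 = (4/5)/(14/15) = 6/7. Together with π_1 + π_2 = 1:
  π_1 = (14/15)/(4/5 + 14/15) = (14/15)/(26/15) = 7/13,
  π_2 = (4/5)/(4/5 + 14/15) = (4/5)/(26/15) = 6/13.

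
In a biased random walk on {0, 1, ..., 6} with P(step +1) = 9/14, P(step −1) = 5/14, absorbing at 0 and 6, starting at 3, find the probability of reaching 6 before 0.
P(hit 6 before 0) = (1 − (5/9)^3) / (1 − (5/9)^6) = 729/854

Let u_k denote P(reach 6 before 0 | start at k). Boundary: u_0 = 0, u_6 = 1. Recurrence: u_k = 9/14·u_{k+1} + 5/14·u_{k-1} for 1 ≤ k ≤ 5. Try u_k = A + B·r^k with r = q/p = (5/14)/(9/14) = 5/9. Substitution satisfies the recurrence; boundary conditions give:
  u_k = (1 − r^k) / (1 − r^N) = (1 − (5/9)^3) / (1 − (5/9)^6) = 729/854.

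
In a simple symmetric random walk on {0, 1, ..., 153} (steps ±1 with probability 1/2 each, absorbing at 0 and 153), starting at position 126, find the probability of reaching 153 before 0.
P(hit 153 before 0) = 126/153 = 14/17

Let u_k = P(hit 153 before 0 | start at k). Then u_0 = 0, u_153 = 1, and u_k = u_{k-1}/2 + u_{k+1}/2 for 1 ≤ k ≤ 152. This harmonic recurrence is solved by u_k = k/153, giving u_126 = 126/153 = 14/17.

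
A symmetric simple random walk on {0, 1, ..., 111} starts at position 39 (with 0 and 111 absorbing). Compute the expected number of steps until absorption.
E[τ | X_0 = 39] = 2808

Let v_k = E[τ | X_0 = k]. Boundary: v_0 = v_111 = 0. Recurrence: v_k = 1 + (v_{k-1} + v_{k+1})/2 for 1 ≤ k ≤ 110. The particular solution to v_k − (v_{k-1} + v_{k+1})/2 = 1 is v_k = −k^2. Adding homogeneous solution A + B k and matching boundaries gives v_k = k (111 − k). Substituting k = 39: v_39 = 39 · 72 = 2808.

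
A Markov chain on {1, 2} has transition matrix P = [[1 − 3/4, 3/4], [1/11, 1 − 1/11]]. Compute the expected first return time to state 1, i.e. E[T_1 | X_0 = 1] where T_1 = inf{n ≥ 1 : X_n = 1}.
E[T_1 | X_0 = 1] = 1/π_1 = 37/4

For an irreducible recurrent Markov chain with stationary distribution π, E[T_i | X_0 = i] = 1/π_i (Kac's formula). Here π_1 = (1/11)/(3/4 + 1/11) = (1/11)/(37/44) = 4/37, so E[T_1 | X_0 = 1] = 1/π_1 = (3/4 + 1/11)/(1/11) = (37/44)/(1/11) = 37/4.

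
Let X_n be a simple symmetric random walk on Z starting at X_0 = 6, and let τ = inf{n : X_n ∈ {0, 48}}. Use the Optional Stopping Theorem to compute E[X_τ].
E[X_τ] = 6

X_n is a martingale and τ is a bounded-mean stopping time (indeed τ is finite a.s. with bounded expectation since the walk is in a bounded region). By the OST, E[X_τ] = E[X_0] = 6. Equivalently: E[X_τ] = 48 · P(hit 48 first) + 0 · P(hit 0 first) = 48 · (6/48) = 6.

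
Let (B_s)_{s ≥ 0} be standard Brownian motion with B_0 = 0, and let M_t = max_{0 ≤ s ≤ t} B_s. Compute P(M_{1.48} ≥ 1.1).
P(M_{1.48} ≥ 1.1) = 2·P(B_{1.48} ≥ 1.1) = 2(1 − Φ(1.1/√1.48)) ≈ 0.3659

By the reflection principle for Brownian motion, P(M_t ≥ a) = 2 · P(B_t ≥ a) for a ≥ 0. Since B_t ~ N(0, t), P(B_t ≥ 1.1) = 1 − Φ(1.1/√t) = 1 − Φ(1.1/√1.48) = 1 − Φ(0.9042). So
  P(M_{1.48} ≥ 1.1) = 2(1 − Φ(0.9042)) ≈ 0.3659.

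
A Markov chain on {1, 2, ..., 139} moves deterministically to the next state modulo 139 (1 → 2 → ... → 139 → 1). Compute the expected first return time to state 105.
E[T_105 | X_0 = 105] = 139

The chain cycles deterministically, so starting at state 105 it returns in exactly 139 steps. Equivalently, the stationary distribution is uniform π_j = 1/139 for every state j, so by Kac's formula E[T_105] = 1/π_105 = 139.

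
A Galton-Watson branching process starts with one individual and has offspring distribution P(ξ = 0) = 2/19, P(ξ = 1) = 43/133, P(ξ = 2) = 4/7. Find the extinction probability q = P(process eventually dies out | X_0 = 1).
q = 7/38

The pgf is f(s) = 2/19 + 43/133·s + 4/7·s². The extinction probability q is the smallest fixed point of f in [0, 1]. Setting s = f(s):
  4/7·s² + (43/133 − 1)·s + 2/19 = 0
  4/7·s² − (2/19 + 4/7)·s + 2/19 = 0
which factors as (s − 1)·(4/7·s − 2/19) = 0, giving roots s = 1 and s = (2/19)/(4/7) = 7/38.
Mean offspring μ = 43/133 + 2·4/7 = 195/133 > 1 (supercritical), so q < 1. The extinction probability is the smaller root: q = (2/19)/(4/7) = 7/38.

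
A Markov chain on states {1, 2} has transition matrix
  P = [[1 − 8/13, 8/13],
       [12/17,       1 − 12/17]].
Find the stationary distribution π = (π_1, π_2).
π_1 = 39/73, π_2 = 34/73

Solve πP = π with π_1 + π_2 = 1. From πP = π: π_1 · (1 − 8/13) + π_2 · 12/17 = π_1 ⇒ π_2 · 12/17 = π_1 · 8/13 ⇒ π_2/π_1 = (8/13)/(12/17) = 34/39. Together with π_1 + π_2 = 1:
  π_1 = (12/17)/(8/13 + 12/17) = (12/17)/(292/221) = 39/73,
  π_2 = (8/13)/(8/13 + 12/17) = (8/13)/(292/221) = 34/73.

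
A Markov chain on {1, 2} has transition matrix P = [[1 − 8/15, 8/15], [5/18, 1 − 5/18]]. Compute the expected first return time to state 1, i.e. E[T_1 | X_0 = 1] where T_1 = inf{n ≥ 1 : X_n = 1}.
E[T_1 | X_0 = 1] = 1/π_1 = 73/25

For an irreducible recurrent Markov chain with stationary distribution π, E[T_i | X_0 = i] = 1/π_i (Kac's formula). Here π_1 = (5/18)/(8/15 + 5/18) = (5/18)/(73/90) = 25/73, so E[T_1 | X_0 = 1] = 1/π_1 = (8/15 + 5/18)/(5/18) = (73/90)/(5/18) = 73/25.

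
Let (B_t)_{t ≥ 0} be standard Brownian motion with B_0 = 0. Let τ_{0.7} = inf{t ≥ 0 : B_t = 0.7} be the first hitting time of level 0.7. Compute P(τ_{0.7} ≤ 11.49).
P(τ_{0.7} ≤ 11.49) = 2(1 − Φ(0.7/√11.49)) = 2(1 − Φ(0.2065)) ≈ 0.8364

By the reflection principle for standard BM, P(τ_b ≤ t) = 2 · P(B_t ≥ b). Since B_t ~ N(0, t), P(B_t ≥ 0.7) = 1 − Φ(0.7/√t) = 1 − Φ(0.7/√11.49) = 1 − Φ(0.2065) ≈ 0.41820. Doubling: P(τ_{0.7} ≤ 11.49) ≈ 2 · 0.41820 = 0.83640 ≈ 0.8364.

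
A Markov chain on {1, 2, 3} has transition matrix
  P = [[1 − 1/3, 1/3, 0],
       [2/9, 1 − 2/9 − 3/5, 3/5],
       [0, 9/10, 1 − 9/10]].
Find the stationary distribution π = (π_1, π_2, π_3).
π = (2/7, 3/7, 2/7)

This is a birth-death chain on three states, which satisfies detailed balance: π_1 · P_{12} = π_2 · P_{21} and π_2 · P_{23} = π_3 · P_{32}.
From π_1 · 1/3 = π_2 · 2/9: π_2/π_1 = (1/3)/(2/9) = 3/2.
From π_2 · 3/5 = π_3 · 9/10: π_3/π_2 = (3/5)/(9/10) = 2/3.
Take π_1 proportional to 1; then unnormalized π = (1, 3/2, 1). Normalize by dividing by the sum 7/2:
  π = (2/7, 3/7, 2/7).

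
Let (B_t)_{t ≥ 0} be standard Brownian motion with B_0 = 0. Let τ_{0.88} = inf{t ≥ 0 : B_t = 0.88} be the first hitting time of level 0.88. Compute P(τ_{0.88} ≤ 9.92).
P(τ_{0.88} ≤ 9.92) = 2(1 − Φ(0.88/√9.92)) = 2(1 − Φ(0.2794)) ≈ 0.7799

By the reflection principle for standard BM, P(τ_b ≤ t) = 2 · P(B_t ≥ b). Since B_t ~ N(0, t), P(B_t ≥ 0.88) = 1 − Φ(0.88/√t) = 1 − Φ(0.88/√9.92) = 1 − Φ(0.2794) ≈ 0.38997. Doubling: P(τ_{0.88} ≤ 9.92) ≈ 2 · 0.38997 = 0.77994 ≈ 0.7799.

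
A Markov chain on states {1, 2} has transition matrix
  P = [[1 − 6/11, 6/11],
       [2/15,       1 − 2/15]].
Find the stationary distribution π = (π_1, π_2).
π_1 = 11/56, π_2 = 45/56

Solve πP = π with π_1 + π_2 = 1. From πP = π: π_1 · (1 − 6/11) + π_2 · 2/15 = π_1 ⇒ π_2 · 2/15 = π_1 · 6/11 ⇒ π_2/π_1 = (6/11)/(2/15) = 45/11. Together with π_1 + π_2 = 1:
  π_1 = (2/15)/(6/11 + 2/15) = (2/15)/(112/165) = 11/56,
  π_2 = (6/11)/(6/11 + 2/15) = (6/11)/(112/165) = 45/56.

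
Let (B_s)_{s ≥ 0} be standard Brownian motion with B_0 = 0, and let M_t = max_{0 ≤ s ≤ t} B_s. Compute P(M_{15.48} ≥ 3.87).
P(M_{15.48} ≥ 3.87) = 2·P(B_{15.48} ≥ 3.87) = 2(1 − Φ(3.87/√15.48)) ≈ 0.3253

By the reflection principle for Brownian motion, P(M_t ≥ a) = 2 · P(B_t ≥ a) for a ≥ 0. Since B_t ~ N(0, t), P(B_t ≥ 3.87) = 1 − Φ(3.87/√t) = 1 − Φ(3.87/√15.48) = 1 − Φ(0.9836). So
  P(M_{15.48} ≥ 3.87) = 2(1 − Φ(0.9836)) ≈ 0.3253.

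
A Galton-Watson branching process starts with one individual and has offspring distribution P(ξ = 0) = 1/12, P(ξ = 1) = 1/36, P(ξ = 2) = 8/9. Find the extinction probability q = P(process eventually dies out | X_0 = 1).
q = 3/32

The pgf is f(s) = 1/12 + 1/36·s + 8/9·s². The extinction probability q is the smallest fixed point of f in [0, 1]. Setting s = f(s):
  8/9·s² + (1/36 − 1)·s + 1/12 = 0
  8/9·s² − (1/12 + 8/9)·s + 1/12 = 0
which factors as (s − 1)·(8/9·s − 1/12) = 0, giving roots s = 1 and s = (1/12)/(8/9) = 3/32.
Mean offspring μ = 1/36 + 2·8/9 = 65/36 > 1 (supercritical), so q < 1. The extinction probability is the smaller root: q = (1/12)/(8/9) = 3/32.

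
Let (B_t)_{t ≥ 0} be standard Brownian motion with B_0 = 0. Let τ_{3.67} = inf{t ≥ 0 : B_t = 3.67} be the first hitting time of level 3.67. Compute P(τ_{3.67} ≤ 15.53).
P(τ_{3.67} ≤ 15.53) = 2(1 − Φ(3.67/√15.53)) = 2(1 − Φ(0.9313)) ≈ 0.3517

By the reflection principle for standard BM, P(τ_b ≤ t) = 2 · P(B_t ≥ b). Since B_t ~ N(0, t), P(B_t ≥ 3.67) = 1 − Φ(3.67/√t) = 1 − Φ(3.67/√15.53) = 1 − Φ(0.9313) ≈ 0.17585. Doubling: P(τ_{3.67} ≤ 15.53) ≈ 2 · 0.17585 = 0.35170 ≈ 0.3517.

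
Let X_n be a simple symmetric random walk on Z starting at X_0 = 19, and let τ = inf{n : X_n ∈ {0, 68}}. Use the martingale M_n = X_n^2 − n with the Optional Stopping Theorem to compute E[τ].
E[τ] = 931

M_n = X_n^2 − n is a martingale (since E[X_{n+1}^2 | F_n] = X_n^2 + 1). By OST (τ has finite mean in a bounded region), E[M_τ] = E[M_0] = X_0^2 − 0 = 19^2 = 361. Also E[M_τ] = E[X_τ^2] − E[τ]. The walk exits at 0 or 68, with P(hit 68 first) = 19/68, so E[X_τ^2] = 68^2 · 19/68 + 0 = 1292. Thus E[τ] = E[X_τ^2] − E[M_τ] = 1292 − 361 = 931 = 19(68 − 19) = 931.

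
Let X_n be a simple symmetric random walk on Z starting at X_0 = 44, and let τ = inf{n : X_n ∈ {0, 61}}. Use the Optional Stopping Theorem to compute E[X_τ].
E[X_τ] = 44

X_n is a martingale and τ is a bounded-mean stopping time (indeed τ is finite a.s. with bounded expectation since the walk is in a bounded region). By the OST, E[X_τ] = E[X_0] = 44. Equivalently: E[X_τ] = 61 · P(hit 61 first) + 0 · P(hit 0 first) = 61 · (44/61) = 44.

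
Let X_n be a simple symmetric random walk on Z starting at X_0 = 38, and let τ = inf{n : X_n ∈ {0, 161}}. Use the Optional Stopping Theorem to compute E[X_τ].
E[X_τ] = 38

X_n is a martingale and τ is a bounded-mean stopping time (indeed τ is finite a.s. with bounded expectation since the walk is in a bounded region). By the OST, E[X_τ] = E[X_0] = 38. Equivalently: E[X_τ] = 161 · P(hit 161 first) + 0 · P(hit 0 first) = 161 · (38/161) = 38.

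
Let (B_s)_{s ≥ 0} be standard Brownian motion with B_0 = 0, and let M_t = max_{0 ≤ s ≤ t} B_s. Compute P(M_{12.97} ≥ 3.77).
P(M_{12.97} ≥ 3.77) = 2·P(B_{12.97} ≥ 3.77) = 2(1 − Φ(3.77/√12.97)) ≈ 0.2952

By the reflection principle for Brownian motion, P(M_t ≥ a) = 2 · P(B_t ≥ a) for a ≥ 0. Since B_t ~ N(0, t), P(B_t ≥ 3.77) = 1 − Φ(3.77/√t) = 1 − Φ(3.77/√12.97) = 1 − Φ(1.0468). So
  P(M_{12.97} ≥ 3.77) = 2(1 − Φ(1.0468)) ≈ 0.2952.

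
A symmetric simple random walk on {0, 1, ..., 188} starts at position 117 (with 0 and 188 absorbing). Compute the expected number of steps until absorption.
E[τ | X_0 = 117] = 8307

Let v_k = E[τ | X_0 = k]. Boundary: v_0 = v_188 = 0. Recurrence: v_k = 1 + (v_{k-1} + v_{k+1})/2 for 1 ≤ k ≤ 187. The particular solution to v_k − (v_{k-1} + v_{k+1})/2 = 1 is v_k = −k^2. Adding homogeneous solution A + B k and matching boundaries gives v_k = k (188 − k). Substituting k = 117: v_117 = 117 · 71 = 8307.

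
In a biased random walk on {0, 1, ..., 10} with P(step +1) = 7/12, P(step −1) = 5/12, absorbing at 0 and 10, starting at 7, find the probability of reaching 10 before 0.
P(hit 10 before 0) = (1 − (5/7)^7) / (1 − (5/7)^10) = 127839187/136354812

Let u_k denote P(reach 10 before 0 | start at k). Boundary: u_0 = 0, u_10 = 1. Recurrence: u_k = 7/12·u_{k+1} + 5/12·u_{k-1} for 1 ≤ k ≤ 9. Try u_k = A + B·r^k with r = q/p = (5/12)/(7/12) = 5/7. Substitution satisfies the recurrence; boundary conditions give:
  u_k = (1 − r^k) / (1 − r^N) = (1 − (5/7)^7) / (1 − (5/7)^10) = 127839187/136354812.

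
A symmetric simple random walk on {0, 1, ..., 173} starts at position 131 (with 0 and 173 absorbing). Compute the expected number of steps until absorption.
E[τ | X_0 = 131] = 5502

Let v_k = E[τ | X_0 = k]. Boundary: v_0 = v_173 = 0. Recurrence: v_k = 1 + (v_{k-1} + v_{k+1})/2 for 1 ≤ k ≤ 172. The particular solution to v_k − (v_{k-1} + v_{k+1})/2 = 1 is v_k = −k^2. Adding homogeneous solution A + B k and matching boundaries gives v_k = k (173 − k). Substituting k = 131: v_131 = 131 · 42 = 5502.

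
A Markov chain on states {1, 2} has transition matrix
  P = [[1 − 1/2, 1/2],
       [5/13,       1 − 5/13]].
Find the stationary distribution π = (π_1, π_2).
π_1 = 10/23, π_2 = 13/23

Solve πP = π with π_1 + π_2 = 1. From πP = π: π_1 · (1 − 1/2) + π_2 · 5/13 = π_1 ⇒ π_2 · 5/13 = π_1 · 1/2 ⇒ π_2/π_1 = (1/2)/(5/13) = 13/10. Together with π_1 + π_2 = 1:
  π_1 = (5/13)/(1/2 + 5/13) = (5/13)/(23/26) = 10/23,
  π_2 = (1/2)/(1/2 + 5/13) = (1/2)/(23/26) = 13/23.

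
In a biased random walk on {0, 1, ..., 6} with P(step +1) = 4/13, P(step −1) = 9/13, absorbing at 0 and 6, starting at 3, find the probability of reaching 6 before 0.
P(hit 6 before 0) = (1 − (9/4)^3) / (1 − (9/4)^6) = 64/793

Let u_k denote P(reach 6 before 0 | start at k). Boundary: u_0 = 0, u_6 = 1. Recurrence: u_k = 4/13·u_{k+1} + 9/13·u_{k-1} for 1 ≤ k ≤ 5. Try u_k = A + B·r^k with r = q/p = (9/13)/(4/13) = 9/4. Substitution satisfies the recurrence; boundary conditions give:
  u_k = (1 − r^k) / (1 − r^N) = (1 − (9/4)^3) / (1 − (9/4)^6) = 64/793.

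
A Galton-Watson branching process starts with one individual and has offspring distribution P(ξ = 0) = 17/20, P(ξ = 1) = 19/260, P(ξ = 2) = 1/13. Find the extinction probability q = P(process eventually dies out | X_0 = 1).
q = 1

Mean offspring μ = 0·17/20 + 1·19/260 + 2·1/13 = 59/260 ≤ 1. For μ ≤ 1 with offspring not concentrated at 1, the Galton-Watson process goes extinct almost surely, so q = 1.
(Algebraic check: The pgf is f(s) = 17/20 + 19/260·s + 1/13·s². The extinction probability q is the smallest fixed point of f in [0, 1]. Setting s = f(s):
  1/13·s² + (19/260 − 1)·s + 17/20 = 0
  1/13·s² − (17/20 + 1/13)·s + 17/20 = 0
which factors as (s − 1)·(1/13·s − 17/20) = 0, giving roots s = 1 and s = (17/20)/(1/13) = 221/20. Since 221/20 ≥ 1, the smallest root in [0, 1] is s = 1.)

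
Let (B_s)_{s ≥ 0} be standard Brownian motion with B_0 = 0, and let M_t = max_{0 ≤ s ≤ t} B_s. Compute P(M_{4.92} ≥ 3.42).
P(M_{4.92} ≥ 3.42) = 2·P(B_{4.92} ≥ 3.42) = 2(1 − Φ(3.42/√4.92)) ≈ 0.1231

By the reflection principle for Brownian motion, P(M_t ≥ a) = 2 · P(B_t ≥ a) for a ≥ 0. Since B_t ~ N(0, t), P(B_t ≥ 3.42) = 1 − Φ(3.42/√t) = 1 − Φ(3.42/√4.92) = 1 − Φ(1.5419). So
  P(M_{4.92} ≥ 3.42) = 2(1 − Φ(1.5419)) ≈ 0.1231.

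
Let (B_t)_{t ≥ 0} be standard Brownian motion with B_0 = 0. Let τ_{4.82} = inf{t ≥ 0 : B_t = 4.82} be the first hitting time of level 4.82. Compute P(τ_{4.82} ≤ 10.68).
P(τ_{4.82} ≤ 10.68) = 2(1 − Φ(4.82/√10.68)) = 2(1 − Φ(1.4749)) ≈ 0.1402

By the reflection principle for standard BM, P(τ_b ≤ t) = 2 · P(B_t ≥ b). Since B_t ~ N(0, t), P(B_t ≥ 4.82) = 1 − Φ(4.82/√t) = 1 − Φ(4.82/√10.68) = 1 − Φ(1.4749) ≈ 0.07012. Doubling: P(τ_{4.82} ≤ 10.68) ≈ 2 · 0.07012 = 0.14024 ≈ 0.1402.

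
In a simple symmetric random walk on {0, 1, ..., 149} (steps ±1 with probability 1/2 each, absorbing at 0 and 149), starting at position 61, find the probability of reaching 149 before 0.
P(hit 149 before 0) = 61/149

Let u_k = P(hit 149 before 0 | start at k). Then u_0 = 0, u_149 = 1, and u_k = u_{k-1}/2 + u_{k+1}/2 for 1 ≤ k ≤ 148. This harmonic recurrence is solved by u_k = k/149, giving u_61 = 61/149.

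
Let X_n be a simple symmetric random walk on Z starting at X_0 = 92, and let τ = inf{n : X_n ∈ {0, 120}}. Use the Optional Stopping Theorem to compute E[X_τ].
E[X_τ] = 92

X_n is a martingale and τ is a bounded-mean stopping time (indeed τ is finite a.s. with bounded expectation since the walk is in a bounded region). By the OST, E[X_τ] = E[X_0] = 92. Equivalently: E[X_τ] = 120 · P(hit 120 first) + 0 · P(hit 0 first) = 120 · (92/120) = 92.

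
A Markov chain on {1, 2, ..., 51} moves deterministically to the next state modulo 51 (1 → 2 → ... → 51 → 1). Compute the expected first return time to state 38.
E[T_38 | X_0 = 38] = 51

The chain cycles deterministically, so starting at state 38 it returns in exactly 51 steps. Equivalently, the stationary distribution is uniform π_j = 1/51 for every state j, so by Kac's formula E[T_38] = 1/π_38 = 51.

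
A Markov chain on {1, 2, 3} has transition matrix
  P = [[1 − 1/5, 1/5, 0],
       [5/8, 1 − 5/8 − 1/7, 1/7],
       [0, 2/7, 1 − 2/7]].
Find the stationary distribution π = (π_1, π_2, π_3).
π = (25/37, 8/37, 4/37)

This is a birth-death chain on three states, which satisfies detailed balance: π_1 · P_{12} = π_2 · P_{21} and π_2 · P_{23} = π_3 · P_{32}.
From π_1 · 1/5 = π_2 · 5/8: π_2/π_1 = (1/5)/(5/8) = 8/25.
From π_2 · 1/7 = π_3 · 2/7: π_3/π_2 = (1/7)/(2/7) = 1/2.
Take π_1 proportional to 1; then unnormalized π = (1, 8/25, 4/25). Normalize by dividing by the sum 37/25:
  π = (25/37, 8/37, 4/37).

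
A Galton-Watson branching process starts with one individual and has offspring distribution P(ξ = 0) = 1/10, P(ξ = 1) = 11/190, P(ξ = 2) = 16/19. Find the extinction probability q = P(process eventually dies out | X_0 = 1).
q = 19/160

The pgf is f(s) = 1/10 + 11/190·s + 16/19·s². The extinction probability q is the smallest fixed point of f in [0, 1]. Setting s = f(s):
  16/19·s² + (11/190 − 1)·s + 1/10 = 0
  16/19·s² − (1/10 + 16/19)·s + 1/10 = 0
which factors as (s − 1)·(16/19·s − 1/10) = 0, giving roots s = 1 and s = (1/10)/(16/19) = 19/160.
Mean offspring μ = 11/190 + 2·16/19 = 331/190 > 1 (supercritical), so q < 1. The extinction probability is the smaller root: q = (1/10)/(16/19) = 19/160.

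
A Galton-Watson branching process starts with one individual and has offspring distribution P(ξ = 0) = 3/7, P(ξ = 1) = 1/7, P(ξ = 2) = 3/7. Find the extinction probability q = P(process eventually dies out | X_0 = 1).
q = 1

Mean offspring μ = 0·3/7 + 1·1/7 + 2·3/7 = 1 ≤ 1. For μ ≤ 1 with offspring not concentrated at 1, the Galton-Watson process goes extinct almost surely, so q = 1.
(Algebraic check: The pgf is f(s) = 3/7 + 1/7·s + 3/7·s². The extinction probability q is the smallest fixed point of f in [0, 1]. Setting s = f(s):
  3/7·s² + (1/7 − 1)·s + 3/7 = 0
  3/7·s² − (3/7 + 3/7)·s + 3/7 = 0
which factors as (s − 1)·(3/7·s − 3/7) = 0, giving roots s = 1 and s = (3/7)/(3/7) = 1. Since 1 ≥ 1, the smallest root in [0, 1] is s = 1.)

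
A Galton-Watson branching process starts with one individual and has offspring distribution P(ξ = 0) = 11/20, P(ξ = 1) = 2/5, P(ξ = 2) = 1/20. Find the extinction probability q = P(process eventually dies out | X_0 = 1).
q = 1

Mean offspring μ = 0·11/20 + 1·2/5 + 2·1/20 = 1/2 ≤ 1. For μ ≤ 1 with offspring not concentrated at 1, the Galton-Watson process goes extinct almost surely, so q = 1.
(Algebraic check: The pgf is f(s) = 11/20 + 2/5·s + 1/20·s². The extinction probability q is the smallest fixed point of f in [0, 1]. Setting s = f(s):
  1/20·s² + (2/5 − 1)·s + 11/20 = 0
  1/20·s² − (11/20 + 1/20)·s + 11/20 = 0
which factors as (s − 1)·(1/20·s − 11/20) = 0, giving roots s = 1 and s = (11/20)/(1/20) = 11. Since 11 ≥ 1, the smallest root in [0, 1] is s = 1.)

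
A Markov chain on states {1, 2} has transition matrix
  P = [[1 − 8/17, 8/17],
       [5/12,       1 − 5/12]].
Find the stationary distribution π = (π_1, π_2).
π_1 = 85/181, π_2 = 96/181

Solve πP = π with π_1 + π_2 = 1. From πP = π: π_1 · (1 − 8/17) + π_2 · 5/12 = π_1 ⇒ π_2 · 5/12 = π_1 · 8/17 ⇒ π_2/π_1 = (8/17)/(5/12) = 96/85. Together with π_1 + π_2 = 1:
  π_1 = (5/12)/(8/17 + 5/12) = (5/12)/(181/204) = 85/181,
  π_2 = (8/17)/(8/17 + 5/12) = (8/17)/(181/204) = 96/181.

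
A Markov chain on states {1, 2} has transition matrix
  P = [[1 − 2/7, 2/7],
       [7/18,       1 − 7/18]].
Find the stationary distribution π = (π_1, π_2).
π_1 = 49/85, π_2 = 36/85

Solve πP = π with π_1 + π_2 = 1. From πP = π: π_1 · (1 − 2/7) + π_2 · 7/18 = π_1 ⇒ π_2 · 7/18 = π_1 · 2/7 ⇒ π_2/π_1 = (2/7)/(7/18) = 36/49. Together with π_1 + π_2 = 1:
  π_1 = (7/18)/(2/7 + 7/18) = (7/18)/(85/126) = 49/85,
  π_2 = (2/7)/(2/7 + 7/18) = (2/7)/(85/126) = 36/85.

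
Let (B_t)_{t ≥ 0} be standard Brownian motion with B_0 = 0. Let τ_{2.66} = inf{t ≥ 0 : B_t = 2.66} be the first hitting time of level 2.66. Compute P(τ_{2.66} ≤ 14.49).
P(τ_{2.66} ≤ 14.49) = 2(1 − Φ(2.66/√14.49)) = 2(1 − Φ(0.6988)) ≈ 0.4847

By the reflection principle for standard BM, P(τ_b ≤ t) = 2 · P(B_t ≥ b). Since B_t ~ N(0, t), P(B_t ≥ 2.66) = 1 − Φ(2.66/√t) = 1 − Φ(2.66/√14.49) = 1 − Φ(0.6988) ≈ 0.24234. Doubling: P(τ_{2.66} ≤ 14.49) ≈ 2 · 0.24234 = 0.48468 ≈ 0.4847.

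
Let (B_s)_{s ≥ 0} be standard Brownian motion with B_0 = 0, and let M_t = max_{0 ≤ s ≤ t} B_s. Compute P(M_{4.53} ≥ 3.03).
P(M_{4.53} ≥ 3.03) = 2·P(B_{4.53} ≥ 3.03) = 2(1 − Φ(3.03/√4.53)) ≈ 0.1546

By the reflection principle for Brownian motion, P(M_t ≥ a) = 2 · P(B_t ≥ a) for a ≥ 0. Since B_t ~ N(0, t), P(B_t ≥ 3.03) = 1 − Φ(3.03/√t) = 1 − Φ(3.03/√4.53) = 1 − Φ(1.4236). So
  P(M_{4.53} ≥ 3.03) = 2(1 − Φ(1.4236)) ≈ 0.1546.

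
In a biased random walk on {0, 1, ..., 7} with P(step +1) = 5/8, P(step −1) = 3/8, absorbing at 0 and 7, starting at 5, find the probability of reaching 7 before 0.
P(hit 7 before 0) = (1 − (3/5)^5) / (1 − (3/5)^7) = 36025/37969

Let u_k denote P(reach 7 before 0 | start at k). Boundary: u_0 = 0, u_7 = 1. Recurrence: u_k = 5/8·u_{k+1} + 3/8·u_{k-1} for 1 ≤ k ≤ 6. Try u_k = A + B·r^k with r = q/p = (3/8)/(5/8) = 3/5. Substitution satisfies the recurrence; boundary conditions give:
  u_k = (1 − r^k) / (1 − r^N) = (1 − (3/5)^5) / (1 − (3/5)^7) = 36025/37969.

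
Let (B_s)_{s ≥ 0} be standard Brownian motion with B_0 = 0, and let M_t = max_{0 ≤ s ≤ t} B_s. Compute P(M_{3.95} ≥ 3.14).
P(M_{3.95} ≥ 3.14) = 2·P(B_{3.95} ≥ 3.14) = 2(1 − Φ(3.14/√3.95)) ≈ 0.1141

By the reflection principle for Brownian motion, P(M_t ≥ a) = 2 · P(B_t ≥ a) for a ≥ 0. Since B_t ~ N(0, t), P(B_t ≥ 3.14) = 1 − Φ(3.14/√t) = 1 − Φ(3.14/√3.95) = 1 − Φ(1.5799). So
  P(M_{3.95} ≥ 3.14) = 2(1 − Φ(1.5799)) ≈ 0.1141.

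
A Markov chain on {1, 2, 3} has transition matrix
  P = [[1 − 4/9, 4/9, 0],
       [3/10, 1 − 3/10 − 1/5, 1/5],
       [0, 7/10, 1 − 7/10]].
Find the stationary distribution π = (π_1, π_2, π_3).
π = (21/61, 280/549, 80/549)

This is a birth-death chain on three states, which satisfies detailed balance: π_1 · P_{12} = π_2 · P_{21} and π_2 · P_{23} = π_3 · P_{32}.
From π_1 · 4/9 = π_2 · 3/10: π_2/π_1 = (4/9)/(3/10) = 40/27.
From π_2 · 1/5 = π_3 · 7/10: π_3/π_2 = (1/5)/(7/10) = 2/7.
Take π_1 proportional to 1; then unnormalized π = (1, 40/27, 80/189). Normalize by dividing by the sum 61/21:
  π = (21/61, 280/549, 80/549).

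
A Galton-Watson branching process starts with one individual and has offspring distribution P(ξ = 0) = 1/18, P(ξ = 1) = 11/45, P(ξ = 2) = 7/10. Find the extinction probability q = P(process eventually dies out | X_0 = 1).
q = 5/63

The pgf is f(s) = 1/18 + 11/45·s + 7/10·s². The extinction probability q is the smallest fixed point of f in [0, 1]. Setting s = f(s):
  7/10·s² + (11/45 − 1)·s + 1/18 = 0
  7/10·s² − (1/18 + 7/10)·s + 1/18 = 0
which factors as (s − 1)·(7/10·s − 1/18) = 0, giving roots s = 1 and s = (1/18)/(7/10) = 5/63.
Mean offspring μ = 11/45 + 2·7/10 = 74/45 > 1 (supercritical), so q < 1. The extinction probability is the smaller root: q = (1/18)/(7/10) = 5/63.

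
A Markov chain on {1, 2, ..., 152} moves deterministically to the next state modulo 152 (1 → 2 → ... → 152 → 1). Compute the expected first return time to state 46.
E[T_46 | X_0 = 46] = 152

The chain cycles deterministically, so starting at state 46 it returns in exactly 152 steps. Equivalently, the stationary distribution is uniform π_j = 1/152 for every state j, so by Kac's formula E[T_46] = 1/π_46 = 152.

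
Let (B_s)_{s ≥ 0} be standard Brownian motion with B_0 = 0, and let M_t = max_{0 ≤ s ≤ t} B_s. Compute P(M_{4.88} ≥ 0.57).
P(M_{4.88} ≥ 0.57) = 2·P(B_{4.88} ≥ 0.57) = 2(1 − Φ(0.57/√4.88)) ≈ 0.7964

By the reflection principle for Brownian motion, P(M_t ≥ a) = 2 · P(B_t ≥ a) for a ≥ 0. Since B_t ~ N(0, t), P(B_t ≥ 0.57) = 1 − Φ(0.57/√t) = 1 − Φ(0.57/√4.88) = 1 − Φ(0.2580). So
  P(M_{4.88} ≥ 0.57) = 2(1 − Φ(0.2580)) ≈ 0.7964.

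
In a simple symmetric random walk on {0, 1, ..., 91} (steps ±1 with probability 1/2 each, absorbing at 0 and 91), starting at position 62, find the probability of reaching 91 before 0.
P(hit 91 before 0) = 62/91

Let u_k = P(hit 91 before 0 | start at k). Then u_0 = 0, u_91 = 1, and u_k = u_{k-1}/2 + u_{k+1}/2 for 1 ≤ k ≤ 90. This harmonic recurrence is solved by u_k = k/91, giving u_62 = 62/91.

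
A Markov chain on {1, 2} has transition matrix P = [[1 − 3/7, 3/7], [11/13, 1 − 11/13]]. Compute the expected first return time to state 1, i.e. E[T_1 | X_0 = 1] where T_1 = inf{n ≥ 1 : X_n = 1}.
E[T_1 | X_0 = 1] = 1/π_1 = 116/77

For an irreducible recurrent Markov chain with stationary distribution π, E[T_i | X_0 = i] = 1/π_i (Kac's formula). Here π_1 = (11/13)/(3/7 + 11/13) = (11/13)/(116/91) = 77/116, so E[T_1 | X_0 = 1] = 1/π_1 = (3/7 + 11/13)/(11/13) = (116/91)/(11/13) = 116/77.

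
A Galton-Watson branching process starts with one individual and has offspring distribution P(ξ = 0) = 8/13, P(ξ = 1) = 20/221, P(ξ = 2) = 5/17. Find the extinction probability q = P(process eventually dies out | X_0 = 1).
q = 1

Mean offspring μ = 0·8/13 + 1·20/221 + 2·5/17 = 150/221 ≤ 1. For μ ≤ 1 with offspring not concentrated at 1, the Galton-Watson process goes extinct almost surely, so q = 1.
(Algebraic check: The pgf is f(s) = 8/13 + 20/221·s + 5/17·s². The extinction probability q is the smallest fixed point of f in [0, 1]. Setting s = f(s):
  5/17·s² + (20/221 − 1)·s + 8/13 = 0
  5/17·s² − (8/13 + 5/17)·s + 8/13 = 0
which factors as (s − 1)·(5/17·s − 8/13) = 0, giving roots s = 1 and s = (8/13)/(5/17) = 136/65. Since 136/65 ≥ 1, the smallest root in [0, 1] is s = 1.)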